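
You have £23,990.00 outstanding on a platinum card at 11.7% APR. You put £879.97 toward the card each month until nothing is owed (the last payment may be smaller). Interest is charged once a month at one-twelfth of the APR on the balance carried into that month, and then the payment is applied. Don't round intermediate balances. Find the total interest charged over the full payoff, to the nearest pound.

£4,033

Monthly rate r = 11.7%/12 = 0.975% = 0.00975.
Payoff takes n = ⌈−ln(1 − rB₀/P)/ln(1+r)⌉ = ⌈31.845⌉ = 32 payments; the last is £744.04.
Total paid = 31·£879.97 + £744.04 = £28,023.11.
Total interest = total paid − principal = £28,023.11 − £23,990.00 = £4,033.11.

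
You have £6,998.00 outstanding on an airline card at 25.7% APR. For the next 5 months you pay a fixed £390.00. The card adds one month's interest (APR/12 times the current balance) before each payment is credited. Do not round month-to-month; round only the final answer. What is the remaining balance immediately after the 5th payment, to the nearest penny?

Monthly rate r = 25.7%/12 = 2.14167% = 0.0214167.
Each month: B ← B·(1+r) − £390.00.
Month 1: interest £149.87; balance after payment £6,757.87.
Month 2: interest £144.73; balance after payment £6,512.60.
Month 3: interest £139.48; balance after payment £6,262.08.
Month 4: interest £134.11; balance after payment £6,006.20.
Month 5: interest £128.63; balance after payment £5,744.83.

£5,744.83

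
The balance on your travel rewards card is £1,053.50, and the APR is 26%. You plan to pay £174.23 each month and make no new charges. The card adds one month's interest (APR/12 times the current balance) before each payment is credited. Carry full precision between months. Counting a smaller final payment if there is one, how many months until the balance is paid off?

Monthly rate r = 26%/12 = 2.16667% = 0.0216667.
Recurrence: B ← B·(1+r) − £174.23.
Month 1: interest £22.83; balance after payment £902.10.
Month 2: interest £19.55; balance after payment £747.41.
Closed form: n = −ln(1 − rB₀/P)/ln(1+r) = −ln(0.86899)/ln(1.02167) ≈ 6.551, so the balance reaches zero during payment 7.

7 payments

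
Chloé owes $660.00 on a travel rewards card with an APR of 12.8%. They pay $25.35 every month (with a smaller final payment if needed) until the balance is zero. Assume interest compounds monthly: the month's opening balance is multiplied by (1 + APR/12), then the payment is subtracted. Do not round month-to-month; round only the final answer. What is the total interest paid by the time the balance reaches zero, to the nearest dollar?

$117

Monthly rate r = 12.8%/12 = 1.06667% = 0.0106667.
Payoff takes n = ⌈−ln(1 − rB₀/P)/ln(1+r)⌉ = ⌈30.662⌉ = 31 payments; the last is $16.82.
Total paid = 30·$25.35 + $16.82 = $777.32.
Total interest = total paid − principal = $777.32 − $660.00 = $117.32.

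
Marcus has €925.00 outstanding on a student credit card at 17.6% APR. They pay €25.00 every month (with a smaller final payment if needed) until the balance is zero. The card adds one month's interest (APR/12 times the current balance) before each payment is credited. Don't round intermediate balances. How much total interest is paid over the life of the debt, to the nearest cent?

€418.33

Monthly rate r = 17.6%/12 = 1.46667% = 0.0146667.
Payoff takes n = ⌈−ln(1 − rB₀/P)/ln(1+r)⌉ = ⌈53.732⌉ = 54 payments; the last is €18.33.
Total paid = 53·€25.00 + €18.33 = €1,343.33.
Total interest = total paid − principal = €1,343.33 − €925.00 = €418.33.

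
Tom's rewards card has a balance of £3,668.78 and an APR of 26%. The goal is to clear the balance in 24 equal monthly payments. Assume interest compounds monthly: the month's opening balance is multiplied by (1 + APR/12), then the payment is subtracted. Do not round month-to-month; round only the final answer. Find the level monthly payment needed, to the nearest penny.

Monthly rate r = 26%/12 = 2.16667% = 0.0216667.
Level-payment amortization: P = B₀·r / (1 − (1+r)^(−n)) = 3668.78·0.0216667 / (1 − 1.02167^(−24)).
Denominator 1 − (1+r)^(−24) = 0.402168739.
P = 79.4902 / 0.402168739 ≈ 197.65.

£197.65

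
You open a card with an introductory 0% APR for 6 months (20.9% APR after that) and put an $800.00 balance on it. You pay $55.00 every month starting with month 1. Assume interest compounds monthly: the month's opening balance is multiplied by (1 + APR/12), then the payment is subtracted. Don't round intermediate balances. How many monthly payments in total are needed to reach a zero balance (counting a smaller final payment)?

16 months

Promo months 1–6 at r₀ = 0%/12 = 0; months 7+ at r₁ = 20.9%/12 = 0.0174167.
After month 6 (no interest yet): B = $800.00 − 6·$55.00 = $470.00.
Then at r₁ with $55.00/mo: n₂ = −ln(1 − r₁·B/P)/ln(1+r₁) ≈ 9.33 → 10 more payments.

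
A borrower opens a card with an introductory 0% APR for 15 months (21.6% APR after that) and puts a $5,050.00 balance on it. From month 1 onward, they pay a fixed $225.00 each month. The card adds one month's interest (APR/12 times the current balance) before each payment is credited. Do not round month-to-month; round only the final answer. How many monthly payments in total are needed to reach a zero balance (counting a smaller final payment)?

24 months

Promo months 1–15 at r₀ = 0%/12 = 0; months 16+ at r₁ = 21.6%/12 = 0.018.
After month 15 (no interest yet): B = $5,050.00 − 15·$225.00 = $1,675.00.
Then at r₁ with $225.00/mo: n₂ = −ln(1 − r₁·B/P)/ln(1+r₁) ≈ 8.06 → 9 more payments.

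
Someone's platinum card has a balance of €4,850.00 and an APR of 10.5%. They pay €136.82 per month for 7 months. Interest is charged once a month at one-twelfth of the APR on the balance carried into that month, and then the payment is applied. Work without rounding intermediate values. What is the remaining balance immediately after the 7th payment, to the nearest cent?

Monthly rate r = 10.5%/12 = 0.875% = 0.00875.
Each month: B ← B·(1+r) − €136.82.
Month 1: interest €42.44; balance after payment €4,755.62.
Month 2: interest €41.61; balance after payment €4,660.41.
Month 3: interest €40.78; balance after payment €4,564.37.
Month 4: interest €39.94; balance after payment €4,467.49.
Month 5: interest €39.09; balance after payment €4,369.76.
Month 6: interest €38.24; balance after payment €4,271.17.
Month 7: interest €37.37; balance after payment €4,171.72.

€4,171.72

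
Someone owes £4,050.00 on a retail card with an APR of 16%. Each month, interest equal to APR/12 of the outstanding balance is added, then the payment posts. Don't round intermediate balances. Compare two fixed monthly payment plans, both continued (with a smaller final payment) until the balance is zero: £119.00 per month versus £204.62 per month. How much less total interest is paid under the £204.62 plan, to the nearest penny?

Monthly rate r = 16%/12 = 1.33333% = 0.0133333.
At £119.00/mo: n = ⌈−ln(1 − rB₀/P)/ln(1+r)⌉ = 46 payments (last £78.35); total interest = total paid − £4,050.00 = £1,383.35.
At £204.62/mo: 24 payments (last £27.26); total interest £683.52.
Interest saved = £1,383.35 − £683.52 = £699.83.

£699.83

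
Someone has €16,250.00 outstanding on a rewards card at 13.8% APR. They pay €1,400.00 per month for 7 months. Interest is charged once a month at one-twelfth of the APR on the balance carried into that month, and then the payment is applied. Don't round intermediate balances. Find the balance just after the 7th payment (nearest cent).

Monthly rate r = 13.8%/12 = 1.15% = 0.0115.
Each month: B ← B·(1+r) − €1,400.00.
Month 1: interest €186.88; balance after payment €15,036.88.
Month 2: interest €172.92; balance after payment €13,809.80.
Month 3: interest €158.81; balance after payment €12,568.61.
Month 4: interest €144.54; balance after payment €11,313.15.
Month 5: interest €130.10; balance after payment €10,043.25.
Month 6: interest €115.50; balance after payment €8,758.75.
Month 7: interest €100.73; balance after payment €7,459.48.

€7,459.48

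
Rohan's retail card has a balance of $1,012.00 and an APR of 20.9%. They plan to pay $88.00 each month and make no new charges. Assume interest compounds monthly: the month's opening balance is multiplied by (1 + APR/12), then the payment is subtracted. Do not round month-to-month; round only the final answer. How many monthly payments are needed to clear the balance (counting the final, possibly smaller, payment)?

Monthly rate r = 20.9%/12 = 1.74167% = 0.0174167.
Recurrence: B ← B·(1+r) − $88.00.
Month 1: interest $17.63; balance after payment $941.63.
Month 2: interest $16.40; balance after payment $870.03.
Closed form: n = −ln(1 − rB₀/P)/ln(1+r) = −ln(0.79971)/ln(1.01742) ≈ 12.944, so the balance reaches zero during payment 13.

13 months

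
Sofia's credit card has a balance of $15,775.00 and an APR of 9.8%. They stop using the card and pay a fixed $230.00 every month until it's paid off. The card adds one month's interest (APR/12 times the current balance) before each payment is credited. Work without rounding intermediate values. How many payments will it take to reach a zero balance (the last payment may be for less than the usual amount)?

Monthly rate r = 9.8%/12 = 0.816667% = 0.00816667.
Recurrence: B ← B·(1+r) − $230.00.
Month 1: interest $128.83; balance after payment $15,673.83.
Month 2: interest $128.00; balance after payment $15,571.83.
Closed form: n = −ln(1 − rB₀/P)/ln(1+r) = −ln(0.43987)/ln(1.00817) ≈ 100.974, so the balance reaches zero during payment 101.

101 months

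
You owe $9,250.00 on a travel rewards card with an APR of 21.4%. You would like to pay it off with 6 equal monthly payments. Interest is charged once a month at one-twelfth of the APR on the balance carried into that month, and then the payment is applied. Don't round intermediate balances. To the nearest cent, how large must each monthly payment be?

$1,639.31

Monthly rate r = 21.4%/12 = 1.78333% = 0.0178333.
Level-payment amortization: P = B₀·r / (1 − (1+r)^(−n)) = 9250.00·0.0178333 / (1 − 1.01783^(−6)).
Denominator 1 − (1+r)^(−6) = 0.100626717.
P = 164.958 / 0.100626717 ≈ 1639.31.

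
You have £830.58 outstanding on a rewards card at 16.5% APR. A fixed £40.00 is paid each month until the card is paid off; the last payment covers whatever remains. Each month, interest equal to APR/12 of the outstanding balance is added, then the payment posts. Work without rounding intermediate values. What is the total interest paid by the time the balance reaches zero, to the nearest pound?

£154

Monthly rate r = 16.5%/12 = 1.375% = 0.01375.
Payoff takes n = ⌈−ln(1 − rB₀/P)/ln(1+r)⌉ = ⌈24.618⌉ = 25 payments; the last is £24.78.
Total paid = 24·£40.00 + £24.78 = £984.78.
Total interest = total paid − principal = £984.78 − £830.58 = £154.20.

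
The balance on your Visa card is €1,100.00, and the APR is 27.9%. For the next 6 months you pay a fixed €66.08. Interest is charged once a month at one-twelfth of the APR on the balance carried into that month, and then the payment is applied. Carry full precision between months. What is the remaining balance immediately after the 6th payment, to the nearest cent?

Monthly rate r = 27.9%/12 = 2.325% = 0.02325.
Each month: B ← B·(1+r) − €66.08.
Month 1: interest €25.57; balance after payment €1,059.50.
Month 2: interest €24.63; balance after payment €1,018.05.
Month 3: interest €23.67; balance after payment €975.64.
Month 4: interest €22.68; balance after payment €932.24.
Month 5: interest €21.67; balance after payment €887.84.
Month 6: interest €20.64; balance after payment €842.40.

€842.40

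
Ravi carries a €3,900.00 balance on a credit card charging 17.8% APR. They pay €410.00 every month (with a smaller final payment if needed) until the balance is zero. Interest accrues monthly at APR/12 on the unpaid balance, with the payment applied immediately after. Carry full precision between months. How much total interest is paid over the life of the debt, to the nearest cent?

Monthly rate r = 17.8%/12 = 1.48333% = 0.0148333.
Payoff takes n = ⌈−ln(1 − rB₀/P)/ln(1+r)⌉ = ⌈10.330⌉ = 11 payments; the last is €135.88.
Total paid = 10·€410.00 + €135.88 = €4,235.88.
Total interest = total paid − principal = €4,235.88 − €3,900.00 = €335.88.

€335.88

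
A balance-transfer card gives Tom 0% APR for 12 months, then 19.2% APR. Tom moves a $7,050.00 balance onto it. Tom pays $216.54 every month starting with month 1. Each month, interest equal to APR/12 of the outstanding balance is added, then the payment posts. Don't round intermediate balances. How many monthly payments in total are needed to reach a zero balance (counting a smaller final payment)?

Promo months 1–12 at r₀ = 0%/12 = 0; months 13+ at r₁ = 19.2%/12 = 0.016.
After month 12 (no interest yet): B = $7,050.00 − 12·$216.54 = $4,451.52.
Then at r₁ with $216.54/mo: n₂ = −ln(1 − r₁·B/P)/ln(1+r₁) ≈ 25.13 → 26 more payments.

38 payments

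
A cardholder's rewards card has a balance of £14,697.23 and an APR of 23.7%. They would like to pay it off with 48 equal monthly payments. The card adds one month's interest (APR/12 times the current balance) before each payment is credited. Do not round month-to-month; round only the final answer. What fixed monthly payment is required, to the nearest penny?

Monthly rate r = 23.7%/12 = 1.975% = 0.01975.
Level-payment amortization: P = B₀·r / (1 − (1+r)^(−n)) = 14697.23·0.01975 / (1 − 1.01975^(−48)).
Denominator 1 − (1+r)^(−48) = 0.608887471.
P = 290.27 / 0.608887471 ≈ 476.72.

£476.72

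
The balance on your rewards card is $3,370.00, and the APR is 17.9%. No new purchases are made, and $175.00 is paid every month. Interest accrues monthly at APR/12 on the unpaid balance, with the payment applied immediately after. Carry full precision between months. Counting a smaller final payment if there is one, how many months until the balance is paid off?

Monthly rate r = 17.9%/12 = 1.49167% = 0.0149167.
Recurrence: B ← B·(1+r) − $175.00.
Month 1: interest $50.27; balance after payment $3,245.27.
Month 2: interest $48.41; balance after payment $3,118.68.
Closed form: n = −ln(1 − rB₀/P)/ln(1+r) = −ln(0.71275)/ln(1.01492) ≈ 22.870, so the balance reaches zero during payment 23.

23 months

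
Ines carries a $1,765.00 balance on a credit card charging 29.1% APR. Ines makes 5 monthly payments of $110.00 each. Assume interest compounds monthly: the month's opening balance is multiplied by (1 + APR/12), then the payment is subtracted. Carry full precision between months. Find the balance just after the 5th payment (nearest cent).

$1,412.31

Monthly rate r = 29.1%/12 = 2.425% = 0.02425.
Each month: B ← B·(1+r) − $110.00.
Month 1: interest $42.80; balance after payment $1,697.80.
Month 2: interest $41.17; balance after payment $1,628.97.
Month 3: interest $39.50; balance after payment $1,558.48.
Month 4: interest $37.79; balance after payment $1,486.27.
Month 5: interest $36.04; balance after payment $1,412.31.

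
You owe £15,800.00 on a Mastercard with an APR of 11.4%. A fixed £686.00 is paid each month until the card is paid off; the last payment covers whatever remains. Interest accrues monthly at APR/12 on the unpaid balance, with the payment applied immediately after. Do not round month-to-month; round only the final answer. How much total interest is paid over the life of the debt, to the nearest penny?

Monthly rate r = 11.4%/12 = 0.95% = 0.0095.
Payoff takes n = ⌈−ln(1 − rB₀/P)/ln(1+r)⌉ = ⌈26.116⌉ = 27 payments; the last is £79.85.
Total paid = 26·£686.00 + £79.85 = £17,915.85.
Total interest = total paid − principal = £17,915.85 − £15,800.00 = £2,115.85.

£2,115.85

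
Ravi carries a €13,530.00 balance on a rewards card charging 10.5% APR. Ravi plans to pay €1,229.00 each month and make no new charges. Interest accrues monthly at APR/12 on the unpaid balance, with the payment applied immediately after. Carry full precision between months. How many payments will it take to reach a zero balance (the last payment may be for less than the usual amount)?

12 months

Monthly rate r = 10.5%/12 = 0.875% = 0.00875.
Recurrence: B ← B·(1+r) − €1,229.00.
Month 1: interest €118.39; balance after payment €12,419.39.
Month 2: interest €108.67; balance after payment €11,299.06.
Closed form: n = −ln(1 − rB₀/P)/ln(1+r) = −ln(0.90367)/ln(1.00875) ≈ 11.626, so the balance reaches zero during payment 12.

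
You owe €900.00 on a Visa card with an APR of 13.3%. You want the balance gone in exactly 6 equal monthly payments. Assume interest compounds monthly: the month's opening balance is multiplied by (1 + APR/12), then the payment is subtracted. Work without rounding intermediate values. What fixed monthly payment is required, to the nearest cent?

Monthly rate r = 13.3%/12 = 1.10833% = 0.0110833.
Level-payment amortization: P = B₀·r / (1 − (1+r)^(−n)) = 900.00·0.0110833 / (1 − 1.01108^(−6)).
Denominator 1 − (1+r)^(−6) = 0.063994737.
P = 9.975 / 0.063994737 ≈ 155.87.

€155.87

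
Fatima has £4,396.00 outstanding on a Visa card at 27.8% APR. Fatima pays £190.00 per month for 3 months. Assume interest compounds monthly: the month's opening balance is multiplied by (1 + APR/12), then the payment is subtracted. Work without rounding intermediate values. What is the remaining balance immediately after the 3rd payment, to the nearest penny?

£4,125.35

Monthly rate r = 27.8%/12 = 2.31667% = 0.0231667.
Each month: B ← B·(1+r) − £190.00.
Month 1: interest £101.84; balance after payment £4,307.84.
Month 2: interest £99.80; balance after payment £4,217.64.
Month 3: interest £97.71; balance after payment £4,125.35.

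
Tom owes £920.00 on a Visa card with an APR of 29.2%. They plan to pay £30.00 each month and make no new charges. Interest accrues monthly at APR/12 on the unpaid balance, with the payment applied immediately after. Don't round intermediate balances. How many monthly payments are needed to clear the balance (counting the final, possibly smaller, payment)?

58 months

Monthly rate r = 29.2%/12 = 2.43333% = 0.0243333.
Recurrence: B ← B·(1+r) − £30.00.
Month 1: interest £22.39; balance after payment £912.39.
Month 2: interest £22.20; balance after payment £904.59.
Closed form: n = −ln(1 − rB₀/P)/ln(1+r) = −ln(0.25378)/ln(1.02433) ≈ 57.038, so the balance reaches zero during payment 58.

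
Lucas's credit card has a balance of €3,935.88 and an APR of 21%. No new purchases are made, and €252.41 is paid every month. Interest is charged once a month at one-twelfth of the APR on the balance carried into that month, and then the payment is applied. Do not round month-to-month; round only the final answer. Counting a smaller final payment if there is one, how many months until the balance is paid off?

Monthly rate r = 21%/12 = 1.75% = 0.0175.
Recurrence: B ← B·(1+r) − €252.41.
Month 1: interest €68.88; balance after payment €3,752.35.
Month 2: interest €65.67; balance after payment €3,565.60.
Closed form: n = −ln(1 − rB₀/P)/ln(1+r) = −ln(0.72712)/ln(1.0175) ≈ 18.368, so the balance reaches zero during payment 19.

19 payments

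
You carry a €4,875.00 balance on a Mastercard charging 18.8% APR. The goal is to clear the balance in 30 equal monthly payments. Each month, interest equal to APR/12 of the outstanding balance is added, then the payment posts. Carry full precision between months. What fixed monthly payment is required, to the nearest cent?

Monthly rate r = 18.8%/12 = 1.56667% = 0.0156667.
Level-payment amortization: P = B₀·r / (1 − (1+r)^(−n)) = 4875.00·0.0156667 / (1 − 1.01567^(−30)).
Denominator 1 − (1+r)^(−30) = 0.372716282.
P = 76.375 / 0.372716282 ≈ 204.91.

€204.91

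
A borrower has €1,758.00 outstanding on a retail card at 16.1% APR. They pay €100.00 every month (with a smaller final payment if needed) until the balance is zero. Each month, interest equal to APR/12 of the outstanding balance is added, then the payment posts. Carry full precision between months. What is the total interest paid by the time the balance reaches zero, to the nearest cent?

€260.57

Monthly rate r = 16.1%/12 = 1.34167% = 0.0134167.
Payoff takes n = ⌈−ln(1 − rB₀/P)/ln(1+r)⌉ = ⌈20.185⌉ = 21 payments; the last is €18.57.
Total paid = 20·€100.00 + €18.57 = €2,018.57.
Total interest = total paid − principal = €2,018.57 − €1,758.00 = €260.57.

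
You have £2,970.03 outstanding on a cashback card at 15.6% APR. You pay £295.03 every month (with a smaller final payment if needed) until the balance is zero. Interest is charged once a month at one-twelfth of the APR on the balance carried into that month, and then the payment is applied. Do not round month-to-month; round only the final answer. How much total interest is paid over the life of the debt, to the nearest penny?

£234.03

Monthly rate r = 15.6%/12 = 1.3% = 0.013.
Payoff takes n = ⌈−ln(1 − rB₀/P)/ln(1+r)⌉ = ⌈10.859⌉ = 11 payments; the last is £253.76.
Total paid = 10·£295.03 + £253.76 = £3,204.06.
Total interest = total paid − principal = £3,204.06 − £2,970.03 = £234.03.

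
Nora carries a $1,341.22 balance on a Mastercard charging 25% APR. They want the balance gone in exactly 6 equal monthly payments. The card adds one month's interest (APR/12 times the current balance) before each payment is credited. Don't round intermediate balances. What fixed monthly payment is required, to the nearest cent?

$240.12

Monthly rate r = 25%/12 = 2.08333% = 0.0208333.
Level-payment amortization: P = B₀·r / (1 − (1+r)^(−n)) = 1341.22·0.0208333 / (1 − 1.02083^(−6)).
Denominator 1 − (1+r)^(−6) = 0.116368999.
P = 27.9421 / 0.116368999 ≈ 240.12.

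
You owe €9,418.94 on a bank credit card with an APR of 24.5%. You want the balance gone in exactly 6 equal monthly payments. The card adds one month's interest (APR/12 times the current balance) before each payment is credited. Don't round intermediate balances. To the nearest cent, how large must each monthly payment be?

Monthly rate r = 24.5%/12 = 2.04167% = 0.0204167.
Level-payment amortization: P = B₀·r / (1 − (1+r)^(−n)) = 9418.94·0.0204167 / (1 − 1.02042^(−6)).
Denominator 1 − (1+r)^(−6) = 0.11420191.
P = 192.303 / 0.11420191 ≈ 1683.89.

€1,683.89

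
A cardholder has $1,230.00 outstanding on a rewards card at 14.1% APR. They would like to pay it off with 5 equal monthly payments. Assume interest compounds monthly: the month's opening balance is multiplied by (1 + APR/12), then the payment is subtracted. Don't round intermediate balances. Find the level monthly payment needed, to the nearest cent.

Monthly rate r = 14.1%/12 = 1.175% = 0.01175.
Level-payment amortization: P = B₀·r / (1 − (1+r)^(−n)) = 1230.00·0.01175 / (1 − 1.01175^(−5)).
Denominator 1 − (1+r)^(−5) = 0.0567345341.
P = 14.4525 / 0.0567345341 ≈ 254.74.

$254.74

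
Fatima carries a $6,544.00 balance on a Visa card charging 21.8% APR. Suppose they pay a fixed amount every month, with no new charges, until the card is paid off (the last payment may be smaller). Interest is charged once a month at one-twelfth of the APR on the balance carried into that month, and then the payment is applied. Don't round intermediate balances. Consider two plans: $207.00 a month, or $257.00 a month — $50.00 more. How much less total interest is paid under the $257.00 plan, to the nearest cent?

Monthly rate r = 21.8%/12 = 1.81667% = 0.0181667.
At $207.00/mo: n = ⌈−ln(1 − rB₀/P)/ln(1+r)⌉ = 48 payments (last $91.05); total interest = total paid − $6,544.00 = $3,276.05.
At $257.00/mo: 35 payments (last $126.90); total interest $2,320.90.
Interest saved = $3,276.05 − $2,320.90 = $955.15.

$955.15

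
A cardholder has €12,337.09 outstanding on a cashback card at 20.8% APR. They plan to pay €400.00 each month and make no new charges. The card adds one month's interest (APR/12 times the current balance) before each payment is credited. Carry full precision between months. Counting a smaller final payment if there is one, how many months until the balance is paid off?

45 months

Monthly rate r = 20.8%/12 = 1.73333% = 0.0173333.
Recurrence: B ← B·(1+r) − €400.00.
Month 1: interest €213.84; balance after payment €12,150.93.
Month 2: interest €210.62; balance after payment €11,961.55.
Closed form: n = −ln(1 − rB₀/P)/ln(1+r) = −ln(0.46539)/ln(1.01733) ≈ 44.509, so the balance reaches zero during payment 45.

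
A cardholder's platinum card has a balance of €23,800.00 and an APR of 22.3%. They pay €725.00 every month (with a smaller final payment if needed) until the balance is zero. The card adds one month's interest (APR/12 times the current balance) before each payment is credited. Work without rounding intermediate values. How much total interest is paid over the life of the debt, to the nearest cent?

Monthly rate r = 22.3%/12 = 1.85833% = 0.0185833.
Payoff takes n = ⌈−ln(1 − rB₀/P)/ln(1+r)⌉ = ⌈51.145⌉ = 52 payments; the last is €106.16.
Total paid = 51·€725.00 + €106.16 = €37,081.16.
Total interest = total paid − principal = €37,081.16 − €23,800.00 = €13,281.16.

€13,281.16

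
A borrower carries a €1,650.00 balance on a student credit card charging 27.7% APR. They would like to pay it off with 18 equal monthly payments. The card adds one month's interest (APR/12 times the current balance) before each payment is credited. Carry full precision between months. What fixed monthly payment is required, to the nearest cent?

€113.06

Monthly rate r = 27.7%/12 = 2.30833% = 0.0230833.
Level-payment amortization: P = B₀·r / (1 − (1+r)^(−n)) = 1650.00·0.0230833 / (1 − 1.02308^(−18)).
Denominator 1 − (1+r)^(−18) = 0.336865193.
P = 38.0875 / 0.336865193 ≈ 113.06.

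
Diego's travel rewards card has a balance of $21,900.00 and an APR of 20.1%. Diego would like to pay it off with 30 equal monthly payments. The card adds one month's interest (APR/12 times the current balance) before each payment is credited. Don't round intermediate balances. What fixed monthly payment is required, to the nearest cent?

$934.68

Monthly rate r = 20.1%/12 = 1.675% = 0.01675.
Level-payment amortization: P = B₀·r / (1 − (1+r)^(−n)) = 21900.00·0.01675 / (1 − 1.01675^(−30)).
Denominator 1 − (1+r)^(−30) = 0.392460432.
P = 366.825 / 0.392460432 ≈ 934.68.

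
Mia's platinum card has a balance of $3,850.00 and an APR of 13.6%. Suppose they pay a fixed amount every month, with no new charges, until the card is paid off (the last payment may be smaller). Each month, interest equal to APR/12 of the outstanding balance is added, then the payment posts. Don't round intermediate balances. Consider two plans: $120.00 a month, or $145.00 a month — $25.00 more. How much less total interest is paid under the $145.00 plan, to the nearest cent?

Monthly rate r = 13.6%/12 = 1.13333% = 0.0113333.
At $120.00/mo: n = ⌈−ln(1 − rB₀/P)/ln(1+r)⌉ = 41 payments (last $12.43); total interest = total paid − $3,850.00 = $962.43.
At $145.00/mo: 32 payments (last $111.21); total interest $756.21.
Interest saved = $962.43 − $756.21 = $206.22.

$206.22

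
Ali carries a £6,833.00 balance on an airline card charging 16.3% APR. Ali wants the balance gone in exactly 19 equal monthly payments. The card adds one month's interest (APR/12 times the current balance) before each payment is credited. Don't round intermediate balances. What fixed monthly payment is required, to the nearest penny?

£410.46

Monthly rate r = 16.3%/12 = 1.35833% = 0.0135833.
Level-payment amortization: P = B₀·r / (1 − (1+r)^(−n)) = 6833.00·0.0135833 / (1 − 1.01358^(−19)).
Denominator 1 − (1+r)^(−19) = 0.226126016.
P = 92.8149 / 0.226126016 ≈ 410.46.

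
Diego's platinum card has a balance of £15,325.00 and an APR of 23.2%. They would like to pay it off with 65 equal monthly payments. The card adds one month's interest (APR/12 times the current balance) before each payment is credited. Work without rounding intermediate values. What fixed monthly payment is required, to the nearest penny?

Monthly rate r = 23.2%/12 = 1.93333% = 0.0193333.
Level-payment amortization: P = B₀·r / (1 − (1+r)^(−n)) = 15325.00·0.0193333 / (1 − 1.01933^(−65)).
Denominator 1 − (1+r)^(−65) = 0.711964984.
P = 296.283 / 0.711964984 ≈ 416.15.

£416.15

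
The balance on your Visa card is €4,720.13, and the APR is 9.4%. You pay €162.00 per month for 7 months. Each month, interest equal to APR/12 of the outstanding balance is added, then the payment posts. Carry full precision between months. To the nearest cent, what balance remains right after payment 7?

Monthly rate r = 9.4%/12 = 0.783333% = 0.00783333.
Each month: B ← B·(1+r) − €162.00.
Month 1: interest €36.97; balance after payment €4,595.10.
Month 2: interest €35.99; balance after payment €4,469.10.
Month 3: interest €35.01; balance after payment €4,342.11.
Month 4: interest €34.01; balance after payment €4,214.12.
Month 5: interest €33.01; balance after payment €4,085.13.
Month 6: interest €32.00; balance after payment €3,955.13.
Month 7: interest €30.98; balance after payment €3,824.11.

€3,824.11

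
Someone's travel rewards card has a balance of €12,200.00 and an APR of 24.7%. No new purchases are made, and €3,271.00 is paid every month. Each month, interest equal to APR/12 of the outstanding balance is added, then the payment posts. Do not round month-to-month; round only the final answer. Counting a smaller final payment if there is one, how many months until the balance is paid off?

4 months

Monthly rate r = 24.7%/12 = 2.05833% = 0.0205833.
Recurrence: B ← B·(1+r) − €3,271.00.
Month 1: interest €251.12; balance after payment €9,180.12.
Month 2: interest €188.96; balance after payment €6,098.07.
Month 3: interest €125.52; balance after payment €2,952.59.
Month 4: interest €60.77; balance after payment €0.00.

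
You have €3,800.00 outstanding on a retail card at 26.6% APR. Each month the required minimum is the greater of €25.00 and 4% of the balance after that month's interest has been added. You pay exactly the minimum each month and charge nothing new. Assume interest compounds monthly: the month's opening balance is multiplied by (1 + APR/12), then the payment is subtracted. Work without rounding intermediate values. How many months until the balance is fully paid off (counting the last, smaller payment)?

133 months

Monthly rate r = 26.6%/12 = 2.21667% = 0.0221667.
While 4% of the post-interest balance exceeds €25.00, each month B ← (B·(1+r))·(1 − 0.04), i.e. B shrinks by the factor (1+r)·0.96 = 0.98128.
This holds for months 1–97. Entering month 98 the balance is €607.71; 4% of the post-interest balance is now below €25.00, so the flat €25.00 minimum applies from here.
From month 98 a fixed €25.00 at rate r clears €607.71 in 36 more payments. Total: 97 + 36 = 133 months.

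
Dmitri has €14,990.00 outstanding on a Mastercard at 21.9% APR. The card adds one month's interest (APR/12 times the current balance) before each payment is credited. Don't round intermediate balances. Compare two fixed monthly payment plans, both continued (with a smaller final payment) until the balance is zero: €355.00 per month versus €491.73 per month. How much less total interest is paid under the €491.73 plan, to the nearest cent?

€6,804.76

Monthly rate r = 21.9%/12 = 1.825% = 0.01825.
At €355.00/mo: n = ⌈−ln(1 − rB₀/P)/ln(1+r)⌉ = 82 payments (last €146.43); total interest = total paid − €14,990.00 = €13,911.43.
At €491.73/mo: 45 payments (last €460.55); total interest €7,106.67.
Interest saved = €13,911.43 − €7,106.67 = €6,804.76.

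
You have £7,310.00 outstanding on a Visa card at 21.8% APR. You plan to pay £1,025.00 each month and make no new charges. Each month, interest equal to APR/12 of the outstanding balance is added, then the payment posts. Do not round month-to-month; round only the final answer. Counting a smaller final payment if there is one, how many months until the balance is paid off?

Monthly rate r = 21.8%/12 = 1.81667% = 0.0181667.
Recurrence: B ← B·(1+r) − £1,025.00.
Month 1: interest £132.80; balance after payment £6,417.80.
Month 2: interest £116.59; balance after payment £5,509.39.
Closed form: n = −ln(1 − rB₀/P)/ln(1+r) = −ln(0.87044)/ln(1.01817) ≈ 7.707, so the balance reaches zero during payment 8.

8 months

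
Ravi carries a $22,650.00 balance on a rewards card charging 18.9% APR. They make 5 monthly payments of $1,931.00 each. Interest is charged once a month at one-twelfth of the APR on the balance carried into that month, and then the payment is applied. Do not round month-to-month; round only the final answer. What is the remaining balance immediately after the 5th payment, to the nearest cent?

$14,526.81

Monthly rate r = 18.9%/12 = 1.575% = 0.01575.
Each month: B ← B·(1+r) − $1,931.00.
Month 1: interest $356.74; balance after payment $21,075.74.
Month 2: interest $331.94; balance after payment $19,476.68.
Month 3: interest $306.76; balance after payment $17,852.44.
Month 4: interest $281.18; balance after payment $16,202.61.
Month 5: interest $255.19; balance after payment $14,526.81.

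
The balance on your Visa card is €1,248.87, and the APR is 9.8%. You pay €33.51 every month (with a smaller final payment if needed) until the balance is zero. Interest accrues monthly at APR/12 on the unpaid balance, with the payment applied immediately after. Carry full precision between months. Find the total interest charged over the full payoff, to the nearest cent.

Monthly rate r = 9.8%/12 = 0.816667% = 0.00816667.
Payoff takes n = ⌈−ln(1 − rB₀/P)/ln(1+r)⌉ = ⌈44.621⌉ = 45 payments; the last is €20.83.
Total paid = 44·€33.51 + €20.83 = €1,495.27.
Total interest = total paid − principal = €1,495.27 − €1,248.87 = €246.40.

€246.40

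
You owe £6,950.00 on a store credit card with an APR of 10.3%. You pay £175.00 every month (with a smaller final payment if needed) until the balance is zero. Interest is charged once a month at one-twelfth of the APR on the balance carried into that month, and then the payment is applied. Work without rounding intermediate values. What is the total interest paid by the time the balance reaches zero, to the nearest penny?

Monthly rate r = 10.3%/12 = 0.858333% = 0.00858333.
Payoff takes n = ⌈−ln(1 − rB₀/P)/ln(1+r)⌉ = ⌈48.773⌉ = 49 payments; the last is £135.46.
Total paid = 48·£175.00 + £135.46 = £8,535.46.
Total interest = total paid − principal = £8,535.46 − £6,950.00 = £1,585.46.

£1,585.46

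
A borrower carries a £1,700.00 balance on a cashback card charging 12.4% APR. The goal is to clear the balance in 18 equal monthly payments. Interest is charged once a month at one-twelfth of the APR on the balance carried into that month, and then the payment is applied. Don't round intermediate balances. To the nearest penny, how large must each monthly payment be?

Monthly rate r = 12.4%/12 = 1.03333% = 0.0103333.
Level-payment amortization: P = B₀·r / (1 − (1+r)^(−n)) = 1700.00·0.0103333 / (1 − 1.01033^(−18)).
Denominator 1 − (1+r)^(−18) = 0.168933588.
P = 17.5667 / 0.168933588 ≈ 103.99.

£103.99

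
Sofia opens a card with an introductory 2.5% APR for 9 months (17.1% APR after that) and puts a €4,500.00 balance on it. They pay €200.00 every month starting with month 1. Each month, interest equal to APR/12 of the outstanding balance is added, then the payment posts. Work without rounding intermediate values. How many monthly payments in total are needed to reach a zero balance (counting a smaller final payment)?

Promo months 1–9 at r₀ = 2.5%/12 = 0.00208333; months 10+ at r₁ = 17.1%/12 = 0.01425.
After month 9: iterate B ← B·(1+r₀) − €200.00 for 9 months → €2,770.01.
Then at r₁ with €200.00/mo: n₂ = −ln(1 − r₁·B/P)/ln(1+r₁) ≈ 15.54 → 16 more payments.

25 payments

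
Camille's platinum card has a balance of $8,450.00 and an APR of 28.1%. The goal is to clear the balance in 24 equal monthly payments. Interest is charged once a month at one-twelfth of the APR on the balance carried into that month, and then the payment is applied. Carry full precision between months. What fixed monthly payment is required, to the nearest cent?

Monthly rate r = 28.1%/12 = 2.34167% = 0.0234167.
Level-payment amortization: P = B₀·r / (1 − (1+r)^(−n)) = 8450.00·0.0234167 / (1 − 1.02342^(−24)).
Denominator 1 − (1+r)^(−24) = 0.426226677.
P = 197.871 / 0.426226677 ≈ 464.24.

$464.24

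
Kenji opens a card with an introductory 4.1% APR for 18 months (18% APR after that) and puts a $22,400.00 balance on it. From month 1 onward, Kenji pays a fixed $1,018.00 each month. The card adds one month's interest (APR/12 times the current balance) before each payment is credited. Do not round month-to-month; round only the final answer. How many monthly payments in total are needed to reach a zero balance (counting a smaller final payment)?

Promo months 1–18 at r₀ = 4.1%/12 = 0.00341667; months 19+ at r₁ = 18%/12 = 0.015.
After month 18: iterate B ← B·(1+r₀) − $1,018.00 for 18 months → $4,952.36.
Then at r₁ with $1,018.00/mo: n₂ = −ln(1 − r₁·B/P)/ln(1+r₁) ≈ 5.09 → 6 more payments.

24 payments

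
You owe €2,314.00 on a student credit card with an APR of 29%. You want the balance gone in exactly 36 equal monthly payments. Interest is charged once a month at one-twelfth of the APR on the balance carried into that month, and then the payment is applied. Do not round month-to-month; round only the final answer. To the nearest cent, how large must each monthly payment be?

€96.97

Monthly rate r = 29%/12 = 2.41667% = 0.0241667.
Level-payment amortization: P = B₀·r / (1 − (1+r)^(−n)) = 2314.00·0.0241667 / (1 − 1.02417^(−36)).
Denominator 1 − (1+r)^(−36) = 0.576691417.
P = 55.9217 / 0.576691417 ≈ 96.97.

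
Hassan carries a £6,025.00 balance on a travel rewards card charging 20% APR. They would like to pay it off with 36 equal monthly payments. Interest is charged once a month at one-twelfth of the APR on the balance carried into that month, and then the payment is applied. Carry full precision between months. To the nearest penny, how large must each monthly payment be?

£223.91

Monthly rate r = 20%/12 = 1.66667% = 0.0166667.
Level-payment amortization: P = B₀·r / (1 − (1+r)^(−n)) = 6025.00·0.0166667 / (1 − 1.01667^(−36)).
Denominator 1 − (1+r)^(−36) = 0.448467698.
P = 100.417 / 0.448467698 ≈ 223.91.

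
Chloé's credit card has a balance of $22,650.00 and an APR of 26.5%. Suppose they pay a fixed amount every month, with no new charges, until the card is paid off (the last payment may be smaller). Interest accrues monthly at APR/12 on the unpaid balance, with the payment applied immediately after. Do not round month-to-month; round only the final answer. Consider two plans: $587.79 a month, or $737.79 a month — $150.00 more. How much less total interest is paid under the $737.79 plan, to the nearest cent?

Monthly rate r = 26.5%/12 = 2.20833% = 0.0220833.
At $587.79/mo: n = ⌈−ln(1 − rB₀/P)/ln(1+r)⌉ = 88 payments (last $87.37); total interest = total paid − $22,650.00 = $28,575.10.
At $737.79/mo: 52 payments (last $644.87); total interest $15,622.16.
Interest saved = $28,575.10 − $15,622.16 = $12,952.94.

$12,952.94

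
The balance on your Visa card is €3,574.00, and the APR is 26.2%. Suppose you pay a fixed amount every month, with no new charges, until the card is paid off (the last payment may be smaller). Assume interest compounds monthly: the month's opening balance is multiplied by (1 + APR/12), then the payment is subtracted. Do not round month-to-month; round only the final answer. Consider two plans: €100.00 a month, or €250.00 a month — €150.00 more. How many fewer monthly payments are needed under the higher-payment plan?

53 fewer payments

Monthly rate r = 26.2%/12 = 2.18333% = 0.0218333.
At €100.00/mo: n = ⌈−ln(1 − rB₀/P)/ln(1+r)⌉ = 71 payments (last €17.33); total interest = total paid − €3,574.00 = €3,443.33.
At €250.00/mo: 18 payments (last €81.40); total interest €757.40.
Payments saved = 71 − 18 = 53.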